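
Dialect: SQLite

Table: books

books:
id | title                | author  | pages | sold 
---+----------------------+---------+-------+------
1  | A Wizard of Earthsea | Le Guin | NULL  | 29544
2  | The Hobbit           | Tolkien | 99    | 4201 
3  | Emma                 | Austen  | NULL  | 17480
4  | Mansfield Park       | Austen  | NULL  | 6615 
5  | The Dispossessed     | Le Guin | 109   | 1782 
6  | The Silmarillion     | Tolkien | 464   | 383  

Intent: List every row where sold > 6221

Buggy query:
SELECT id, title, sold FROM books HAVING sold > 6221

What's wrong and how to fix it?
Bug: This is a non-aggregate query (no GROUP BY, no aggregates), so in SQLite the HAVING clause is invalid here; a row-level condition belongs in WHERE

Fix: Use WHERE for row-level filtering

Corrected query:
SELECT id, title, sold FROM books WHERE sold > 6221

Result:
id | title                | sold 
---+----------------------+------
1  | A Wizard of Earthsea | 29544
3  | Emma                 | 17480
4  | Mansfield Park       | 6615 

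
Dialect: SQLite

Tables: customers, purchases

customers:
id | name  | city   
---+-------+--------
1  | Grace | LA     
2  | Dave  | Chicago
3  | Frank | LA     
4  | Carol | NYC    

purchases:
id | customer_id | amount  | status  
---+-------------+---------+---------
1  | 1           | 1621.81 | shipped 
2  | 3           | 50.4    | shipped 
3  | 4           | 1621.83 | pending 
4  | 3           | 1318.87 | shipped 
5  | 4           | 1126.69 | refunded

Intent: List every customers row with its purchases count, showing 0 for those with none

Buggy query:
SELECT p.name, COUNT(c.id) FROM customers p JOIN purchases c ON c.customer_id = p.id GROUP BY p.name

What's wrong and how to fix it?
Bug: INNER JOIN drops customers rows that have no matching purchases rows

Fix: Switch to LEFT JOIN to retain unmatched parent rows

Corrected query:
SELECT p.name, COUNT(c.id) FROM customers p LEFT JOIN purchases c ON c.customer_id = p.id GROUP BY p.name

Result:
name  | COUNT(c.id)
------+------------
Carol | 2          
Dave  | 0          
Frank | 2          
Grace | 1          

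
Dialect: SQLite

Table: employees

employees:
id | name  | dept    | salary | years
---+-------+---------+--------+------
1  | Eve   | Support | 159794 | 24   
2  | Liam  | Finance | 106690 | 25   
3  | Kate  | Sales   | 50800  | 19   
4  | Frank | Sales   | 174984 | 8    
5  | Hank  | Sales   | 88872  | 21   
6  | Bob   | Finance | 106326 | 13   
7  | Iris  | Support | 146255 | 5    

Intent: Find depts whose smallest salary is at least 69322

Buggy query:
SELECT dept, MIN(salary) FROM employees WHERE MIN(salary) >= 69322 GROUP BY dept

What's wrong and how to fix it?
Bug: Aggregates like MIN are computed per group after WHERE runs

Fix: Use HAVING for the per-group MIN condition

Corrected query:
SELECT dept, MIN(salary) FROM employees GROUP BY dept HAVING MIN(salary) >= 69322

Result:
dept    | MIN(salary)
--------+------------
Finance | 106326     
Support | 146255     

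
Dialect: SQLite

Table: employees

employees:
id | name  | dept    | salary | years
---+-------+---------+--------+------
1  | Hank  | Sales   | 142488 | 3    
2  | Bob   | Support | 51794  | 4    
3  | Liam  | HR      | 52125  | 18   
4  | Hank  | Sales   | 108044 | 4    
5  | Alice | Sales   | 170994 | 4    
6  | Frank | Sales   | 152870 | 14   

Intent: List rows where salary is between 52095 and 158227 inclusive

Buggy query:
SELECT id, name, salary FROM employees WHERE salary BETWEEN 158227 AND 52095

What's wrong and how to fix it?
Bug: The bounds are reversed; BETWEEN a AND b requires a <= b to match anything

Fix: Swap the bounds so the smaller value comes first

Corrected query:
SELECT id, name, salary FROM employees WHERE salary BETWEEN 52095 AND 158227

Result:
id | name  | salary
---+-------+-------
1  | Hank  | 142488
3  | Liam  | 52125 
4  | Hank  | 108044
6  | Frank | 152870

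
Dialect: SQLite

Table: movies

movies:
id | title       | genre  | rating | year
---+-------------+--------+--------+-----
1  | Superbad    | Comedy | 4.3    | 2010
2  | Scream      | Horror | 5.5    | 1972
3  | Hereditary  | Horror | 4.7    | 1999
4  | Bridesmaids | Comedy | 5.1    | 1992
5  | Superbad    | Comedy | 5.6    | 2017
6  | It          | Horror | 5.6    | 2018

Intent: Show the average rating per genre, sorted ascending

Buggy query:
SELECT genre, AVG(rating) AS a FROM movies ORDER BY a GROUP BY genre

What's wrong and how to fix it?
Bug: GROUP BY must precede ORDER BY

Fix: Reorder: SELECT … FROM … GROUP BY … ORDER BY …

Corrected query:
SELECT genre, AVG(rating) AS a FROM movies GROUP BY genre ORDER BY a

Result:
genre  | a       
-------+---------
Comedy | 5       
Horror | 5.266667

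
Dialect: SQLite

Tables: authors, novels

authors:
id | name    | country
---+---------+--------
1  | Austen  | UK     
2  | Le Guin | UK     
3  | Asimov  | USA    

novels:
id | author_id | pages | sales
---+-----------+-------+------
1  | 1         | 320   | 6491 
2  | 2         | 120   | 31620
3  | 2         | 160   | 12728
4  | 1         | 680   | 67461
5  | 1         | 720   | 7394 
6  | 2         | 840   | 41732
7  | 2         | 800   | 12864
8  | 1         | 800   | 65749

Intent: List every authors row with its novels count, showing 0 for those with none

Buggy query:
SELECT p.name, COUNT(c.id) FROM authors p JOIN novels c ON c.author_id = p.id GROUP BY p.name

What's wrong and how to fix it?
Bug: An inner join excludes parents with zero children

Fix: Use LEFT JOIN so parents without children still appear (COUNT(c.id) gives 0)

Corrected query:
SELECT p.name, COUNT(c.id) FROM authors p LEFT JOIN novels c ON c.author_id = p.id GROUP BY p.name

Result:
name    | COUNT(c.id)
--------+------------
Asimov  | 0          
Austen  | 4          
Le Guin | 4          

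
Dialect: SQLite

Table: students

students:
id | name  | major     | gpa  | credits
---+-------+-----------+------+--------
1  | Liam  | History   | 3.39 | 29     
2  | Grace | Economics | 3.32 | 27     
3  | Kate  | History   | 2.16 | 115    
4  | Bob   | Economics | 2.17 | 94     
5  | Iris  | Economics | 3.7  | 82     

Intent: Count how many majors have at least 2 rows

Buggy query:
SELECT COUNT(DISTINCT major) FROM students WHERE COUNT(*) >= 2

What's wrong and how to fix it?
Bug: WHERE filters individual rows, not groups, so a group-level COUNT is invalid there

Fix: Group first with HAVING COUNT(*) >= 2, then COUNT the resulting groups

Corrected query:
SELECT COUNT(*) FROM (SELECT major FROM students GROUP BY major HAVING COUNT(*) >= 2)

Result:
COUNT(*)
--------
2       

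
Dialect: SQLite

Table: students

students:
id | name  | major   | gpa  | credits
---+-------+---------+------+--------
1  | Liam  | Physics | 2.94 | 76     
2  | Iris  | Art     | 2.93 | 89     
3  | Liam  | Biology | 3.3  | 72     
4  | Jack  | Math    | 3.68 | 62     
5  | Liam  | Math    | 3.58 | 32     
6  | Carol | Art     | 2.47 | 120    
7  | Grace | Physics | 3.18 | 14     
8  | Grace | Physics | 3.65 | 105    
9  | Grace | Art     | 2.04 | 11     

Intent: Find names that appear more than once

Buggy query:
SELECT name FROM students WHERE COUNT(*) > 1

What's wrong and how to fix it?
Bug: WHERE can't reference COUNT(*); aggregates are computed after WHERE

Fix: GROUP BY name, then filter groups with HAVING COUNT(*) > 1

Corrected query:
SELECT name FROM students GROUP BY name HAVING COUNT(*) > 1

Result:
name 
-----
Grace
Liam 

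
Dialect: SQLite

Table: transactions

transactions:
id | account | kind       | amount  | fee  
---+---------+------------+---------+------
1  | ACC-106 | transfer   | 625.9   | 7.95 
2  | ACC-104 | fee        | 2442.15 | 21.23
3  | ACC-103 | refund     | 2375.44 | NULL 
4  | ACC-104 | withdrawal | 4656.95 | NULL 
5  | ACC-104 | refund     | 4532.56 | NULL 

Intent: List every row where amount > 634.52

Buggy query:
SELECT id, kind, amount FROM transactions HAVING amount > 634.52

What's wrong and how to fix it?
Bug: HAVING filters the output of aggregation, but this query has no GROUP BY and no aggregate functions, so SQLite rejects it (HAVING clause on a non-aggregate query); the condition here is per row

Fix: Use WHERE for row-level filtering

Corrected query:
SELECT id, kind, amount FROM transactions WHERE amount > 634.52

Result:
id | kind       | amount 
---+------------+--------
2  | fee        | 2442.15
3  | refund     | 2375.44
4  | withdrawal | 4656.95
5  | refund     | 4532.56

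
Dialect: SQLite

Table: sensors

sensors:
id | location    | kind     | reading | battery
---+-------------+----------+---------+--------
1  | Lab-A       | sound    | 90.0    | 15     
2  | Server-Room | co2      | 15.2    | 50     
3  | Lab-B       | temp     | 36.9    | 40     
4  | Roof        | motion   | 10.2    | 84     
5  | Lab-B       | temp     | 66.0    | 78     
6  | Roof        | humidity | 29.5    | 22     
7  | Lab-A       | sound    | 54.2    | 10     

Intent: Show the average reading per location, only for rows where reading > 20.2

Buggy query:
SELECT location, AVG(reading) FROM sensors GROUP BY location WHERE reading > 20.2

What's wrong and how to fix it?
Bug: Row-level WHERE must come before GROUP BY in the clause order

Fix: Move the WHERE clause before GROUP BY

Corrected query:
SELECT location, AVG(reading) FROM sensors WHERE reading > 20.2 GROUP BY location

Result:
location | AVG(reading)
---------+-------------
Lab-A    | 72.1        
Lab-B    | 51.45       
Roof     | 29.5        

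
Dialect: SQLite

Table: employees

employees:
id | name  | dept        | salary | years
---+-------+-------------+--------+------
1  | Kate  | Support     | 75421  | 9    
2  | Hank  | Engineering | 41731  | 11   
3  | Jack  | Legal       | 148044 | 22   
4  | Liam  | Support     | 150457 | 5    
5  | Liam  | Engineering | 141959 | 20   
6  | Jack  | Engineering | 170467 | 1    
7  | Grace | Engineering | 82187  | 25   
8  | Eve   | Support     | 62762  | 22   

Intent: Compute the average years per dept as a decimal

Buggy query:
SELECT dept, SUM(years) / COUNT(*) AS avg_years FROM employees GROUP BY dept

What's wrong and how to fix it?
Bug: SUM(years) and COUNT(*) are both integers; the division truncates the fractional part

Fix: Multiply by 1.0 (or CAST to REAL) to force floating-point division

Corrected query:
SELECT dept, SUM(years) * 1.0 / COUNT(*) AS avg_years FROM employees GROUP BY dept

Result:
dept        | avg_years
------------+----------
Engineering | 14.25    
Legal       | 22       
Support     | 12       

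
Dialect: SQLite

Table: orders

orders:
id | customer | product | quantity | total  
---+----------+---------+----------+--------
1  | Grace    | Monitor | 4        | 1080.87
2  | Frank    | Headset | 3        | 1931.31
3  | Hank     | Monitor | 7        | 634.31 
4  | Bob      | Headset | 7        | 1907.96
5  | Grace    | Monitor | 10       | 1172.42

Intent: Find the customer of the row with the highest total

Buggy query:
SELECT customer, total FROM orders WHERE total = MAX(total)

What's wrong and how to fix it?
Bug: WHERE is evaluated per row; an aggregate over the whole table isn't defined there

Fix: Wrap MAX in a scalar subquery so WHERE compares against a single value

Corrected query:
SELECT customer, total FROM orders WHERE total = (SELECT MAX(total) FROM orders)

Result:
customer | total  
---------+--------
Frank    | 1931.31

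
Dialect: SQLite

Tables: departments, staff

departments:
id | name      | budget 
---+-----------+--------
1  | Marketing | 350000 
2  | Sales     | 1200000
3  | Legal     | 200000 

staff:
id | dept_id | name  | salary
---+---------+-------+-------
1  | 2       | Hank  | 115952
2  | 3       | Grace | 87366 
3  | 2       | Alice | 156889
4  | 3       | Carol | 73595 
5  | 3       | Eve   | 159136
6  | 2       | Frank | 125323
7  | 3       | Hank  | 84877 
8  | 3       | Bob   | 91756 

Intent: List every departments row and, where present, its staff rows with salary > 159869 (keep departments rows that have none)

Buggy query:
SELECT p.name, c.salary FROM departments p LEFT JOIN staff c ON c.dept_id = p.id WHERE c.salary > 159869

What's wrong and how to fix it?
Bug: A WHERE condition on the right-hand table after LEFT JOIN drops unmatched parents

Fix: Put 'c.salary > 159869' in the JOIN's ON clause instead of WHERE

Corrected query:
SELECT p.name, c.salary FROM departments p LEFT JOIN staff c ON c.dept_id = p.id AND c.salary > 159869

Result:
name      | salary
----------+-------
Marketing | NULL  
Sales     | NULL  
Legal     | NULL  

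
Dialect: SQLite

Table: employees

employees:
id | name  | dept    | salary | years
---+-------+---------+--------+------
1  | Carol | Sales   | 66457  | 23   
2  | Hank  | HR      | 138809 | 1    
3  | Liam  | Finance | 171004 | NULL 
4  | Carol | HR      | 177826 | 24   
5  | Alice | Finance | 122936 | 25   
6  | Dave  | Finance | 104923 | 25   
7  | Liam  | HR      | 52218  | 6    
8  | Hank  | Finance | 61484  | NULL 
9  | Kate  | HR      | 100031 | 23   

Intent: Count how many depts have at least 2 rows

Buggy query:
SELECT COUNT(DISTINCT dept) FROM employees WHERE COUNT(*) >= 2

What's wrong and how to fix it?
Bug: WHERE filters individual rows, not groups, so a group-level COUNT is invalid there

Fix: Group first with HAVING COUNT(*) >= 2, then COUNT the resulting groups

Corrected query:
SELECT COUNT(*) FROM (SELECT dept FROM employees GROUP BY dept HAVING COUNT(*) >= 2)

Result:
COUNT(*)
--------
2       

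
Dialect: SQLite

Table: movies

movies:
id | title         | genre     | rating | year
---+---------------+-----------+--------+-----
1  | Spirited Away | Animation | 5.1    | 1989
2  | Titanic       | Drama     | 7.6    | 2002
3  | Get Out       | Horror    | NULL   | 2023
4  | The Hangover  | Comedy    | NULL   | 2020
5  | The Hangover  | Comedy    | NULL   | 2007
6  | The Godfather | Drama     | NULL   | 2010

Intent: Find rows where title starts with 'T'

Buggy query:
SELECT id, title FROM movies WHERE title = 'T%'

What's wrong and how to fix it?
Bug: Wildcards only work with LIKE; '=' treats '%' as a literal character

Fix: Use LIKE for wildcard pattern matching

Corrected query:
SELECT id, title FROM movies WHERE title LIKE 'T%'

Result:
id | title        
---+--------------
2  | Titanic      
4  | The Hangover 
5  | The Hangover 
6  | The Godfather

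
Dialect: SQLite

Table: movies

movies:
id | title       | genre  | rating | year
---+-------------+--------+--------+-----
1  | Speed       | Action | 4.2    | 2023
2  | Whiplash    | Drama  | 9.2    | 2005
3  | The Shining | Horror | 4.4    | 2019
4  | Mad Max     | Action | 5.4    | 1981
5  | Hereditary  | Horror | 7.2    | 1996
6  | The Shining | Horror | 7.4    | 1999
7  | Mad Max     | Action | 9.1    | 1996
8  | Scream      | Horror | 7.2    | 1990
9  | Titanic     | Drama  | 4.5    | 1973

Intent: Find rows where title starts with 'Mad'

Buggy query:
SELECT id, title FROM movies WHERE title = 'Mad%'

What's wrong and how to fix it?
Bug: '=' compares the literal string including the % character; pattern matching needs LIKE

Fix: Use LIKE for wildcard pattern matching

Corrected query:
SELECT id, title FROM movies WHERE title LIKE 'Mad%'

Result:
id | title  
---+--------
4  | Mad Max
7  | Mad Max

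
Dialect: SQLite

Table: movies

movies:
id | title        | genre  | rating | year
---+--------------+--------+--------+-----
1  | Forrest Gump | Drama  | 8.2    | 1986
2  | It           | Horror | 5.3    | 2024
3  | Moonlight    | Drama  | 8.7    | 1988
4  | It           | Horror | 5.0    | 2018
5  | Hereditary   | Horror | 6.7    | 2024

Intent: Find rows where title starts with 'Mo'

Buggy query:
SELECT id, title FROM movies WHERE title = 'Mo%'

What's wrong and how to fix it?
Bug: '=' compares the literal string including the % character; pattern matching needs LIKE

Fix: Replace '=' with LIKE so 'Mo%' is treated as a pattern

Corrected query:
SELECT id, title FROM movies WHERE title LIKE 'Mo%'

Result:
id | title    
---+----------
3  | Moonlight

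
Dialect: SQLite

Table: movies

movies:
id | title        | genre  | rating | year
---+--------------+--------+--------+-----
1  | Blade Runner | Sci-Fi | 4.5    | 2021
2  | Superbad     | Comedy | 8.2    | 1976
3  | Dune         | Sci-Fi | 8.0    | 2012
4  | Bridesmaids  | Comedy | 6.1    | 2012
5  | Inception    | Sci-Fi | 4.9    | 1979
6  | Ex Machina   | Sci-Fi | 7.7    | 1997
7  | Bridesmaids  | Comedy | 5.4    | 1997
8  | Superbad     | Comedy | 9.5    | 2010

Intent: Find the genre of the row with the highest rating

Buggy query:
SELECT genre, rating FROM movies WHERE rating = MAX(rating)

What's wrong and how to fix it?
Bug: WHERE is evaluated per row; an aggregate over the whole table isn't defined there

Fix: Use a subquery: WHERE rating = (SELECT MAX(rating) FROM movies)

Corrected query:
SELECT genre, rating FROM movies WHERE rating = (SELECT MAX(rating) FROM movies)

Result:
genre  | rating
-------+-------
Comedy | 9.5   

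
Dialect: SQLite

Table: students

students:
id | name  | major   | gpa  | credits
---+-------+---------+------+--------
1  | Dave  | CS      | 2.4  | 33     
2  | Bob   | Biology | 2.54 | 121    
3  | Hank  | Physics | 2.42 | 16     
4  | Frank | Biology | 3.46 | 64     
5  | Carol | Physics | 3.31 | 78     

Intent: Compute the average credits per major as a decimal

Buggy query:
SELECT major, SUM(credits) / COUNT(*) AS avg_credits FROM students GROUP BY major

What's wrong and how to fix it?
Bug: SUM(credits) and COUNT(*) are both integers; the division truncates the fractional part

Fix: Multiply by 1.0 (or CAST to REAL) to force floating-point division

Corrected query:
SELECT major, SUM(credits) * 1.0 / COUNT(*) AS avg_credits FROM students GROUP BY major

Result:
major   | avg_credits
--------+------------
Biology | 92.5       
CS      | 33         
Physics | 47         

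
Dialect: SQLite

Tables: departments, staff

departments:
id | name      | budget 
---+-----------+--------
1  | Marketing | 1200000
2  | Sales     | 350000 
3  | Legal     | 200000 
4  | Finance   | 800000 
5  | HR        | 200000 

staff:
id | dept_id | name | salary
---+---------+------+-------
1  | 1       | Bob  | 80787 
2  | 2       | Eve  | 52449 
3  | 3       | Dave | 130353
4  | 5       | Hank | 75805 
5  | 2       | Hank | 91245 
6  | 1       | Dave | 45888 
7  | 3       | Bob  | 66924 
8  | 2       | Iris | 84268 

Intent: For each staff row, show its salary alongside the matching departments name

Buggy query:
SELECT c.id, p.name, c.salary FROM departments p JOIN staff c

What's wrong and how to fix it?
Bug: Missing join condition: each staff row is matched to all departments rows instead of just its own

Fix: Specify the join condition linking the foreign key to the parent id

Corrected query:
SELECT c.id, p.name, c.salary FROM departments p JOIN staff c ON c.dept_id = p.id

Result:
id | name      | salary
---+-----------+-------
1  | Marketing | 80787 
2  | Sales     | 52449 
3  | Legal     | 130353
4  | HR        | 75805 
5  | Sales     | 91245 
6  | Marketing | 45888 
7  | Legal     | 66924 
8  | Sales     | 84268 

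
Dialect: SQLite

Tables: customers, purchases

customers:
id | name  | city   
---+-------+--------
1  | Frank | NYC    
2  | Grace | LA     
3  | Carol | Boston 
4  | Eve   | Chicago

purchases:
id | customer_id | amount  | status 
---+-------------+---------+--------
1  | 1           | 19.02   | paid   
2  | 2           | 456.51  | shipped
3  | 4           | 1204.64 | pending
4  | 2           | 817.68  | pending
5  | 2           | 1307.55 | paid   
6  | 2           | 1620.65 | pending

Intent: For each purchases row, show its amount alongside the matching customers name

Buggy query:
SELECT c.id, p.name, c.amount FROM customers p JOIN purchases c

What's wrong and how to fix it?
Bug: Missing join condition: each purchases row is matched to all customers rows instead of just its own

Fix: Specify the join condition linking the foreign key to the parent id

Corrected query:
SELECT c.id, p.name, c.amount FROM customers p JOIN purchases c ON c.customer_id = p.id

Result:
id | name  | amount 
---+-------+--------
1  | Frank | 19.02  
2  | Grace | 456.51 
3  | Eve   | 1204.64
4  | Grace | 817.68 
5  | Grace | 1307.55
6  | Grace | 1620.65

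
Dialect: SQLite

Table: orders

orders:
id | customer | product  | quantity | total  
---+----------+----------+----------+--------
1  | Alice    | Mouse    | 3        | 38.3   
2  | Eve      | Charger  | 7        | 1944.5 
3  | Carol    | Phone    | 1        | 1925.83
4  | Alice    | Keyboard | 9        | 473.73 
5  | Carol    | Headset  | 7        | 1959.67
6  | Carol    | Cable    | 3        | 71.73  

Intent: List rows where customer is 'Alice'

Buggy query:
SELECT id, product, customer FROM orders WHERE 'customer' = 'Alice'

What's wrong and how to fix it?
Bug: 'customer' in single quotes is a string literal, not the column; the comparison is literal-vs-literal and never true

Fix: Reference the column as customer without single quotes

Corrected query:
SELECT id, product, customer FROM orders WHERE customer = 'Alice'

Result:
id | product  | customer
---+----------+---------
1  | Mouse    | Alice   
4  | Keyboard | Alice   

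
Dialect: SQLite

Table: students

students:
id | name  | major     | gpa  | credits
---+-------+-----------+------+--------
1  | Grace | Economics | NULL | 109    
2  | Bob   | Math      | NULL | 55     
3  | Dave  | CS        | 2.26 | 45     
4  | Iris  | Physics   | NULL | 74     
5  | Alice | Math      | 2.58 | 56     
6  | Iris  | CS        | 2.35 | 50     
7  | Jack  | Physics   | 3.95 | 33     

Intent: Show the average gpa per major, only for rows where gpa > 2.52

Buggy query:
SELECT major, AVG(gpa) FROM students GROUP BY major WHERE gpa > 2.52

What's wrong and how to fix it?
Bug: Row-level WHERE must come before GROUP BY in the clause order

Fix: Place WHERE between FROM and GROUP BY

Corrected query:
SELECT major, AVG(gpa) FROM students WHERE gpa > 2.52 GROUP BY major

Result:
major   | AVG(gpa)
--------+---------
Math    | 2.58    
Physics | 3.95    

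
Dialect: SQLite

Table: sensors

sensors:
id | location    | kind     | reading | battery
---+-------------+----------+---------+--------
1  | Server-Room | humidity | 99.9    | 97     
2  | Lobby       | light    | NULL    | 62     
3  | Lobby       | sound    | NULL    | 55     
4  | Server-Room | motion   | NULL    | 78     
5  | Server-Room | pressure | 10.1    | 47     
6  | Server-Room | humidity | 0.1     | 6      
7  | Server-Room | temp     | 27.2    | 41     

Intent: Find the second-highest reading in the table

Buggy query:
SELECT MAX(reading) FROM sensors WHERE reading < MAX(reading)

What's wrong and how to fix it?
Bug: The inner MAX is an aggregate inside WHERE, which is not allowed

Fix: Compute the overall MAX in a subquery, then take MAX of rows below it

Corrected query:
SELECT MAX(reading) FROM sensors WHERE reading < (SELECT MAX(reading) FROM sensors)

Result:
MAX(reading)
------------
27.2        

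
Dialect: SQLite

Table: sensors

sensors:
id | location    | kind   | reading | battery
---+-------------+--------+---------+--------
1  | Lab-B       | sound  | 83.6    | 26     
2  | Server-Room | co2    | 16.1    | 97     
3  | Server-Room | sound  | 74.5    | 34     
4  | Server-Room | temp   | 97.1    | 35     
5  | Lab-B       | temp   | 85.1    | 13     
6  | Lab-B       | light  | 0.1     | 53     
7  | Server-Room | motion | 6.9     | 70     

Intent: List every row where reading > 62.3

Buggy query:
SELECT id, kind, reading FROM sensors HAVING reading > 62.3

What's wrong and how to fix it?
Bug: HAVING filters the output of aggregation, but this query has no GROUP BY and no aggregate functions, so SQLite rejects it (HAVING clause on a non-aggregate query); the condition here is per row

Fix: Replace HAVING with WHERE since the condition applies to individual rows

Corrected query:
SELECT id, kind, reading FROM sensors WHERE reading > 62.3

Result:
id | kind  | reading
---+-------+--------
1  | sound | 83.6   
3  | sound | 74.5   
4  | temp  | 97.1   
5  | temp  | 85.1   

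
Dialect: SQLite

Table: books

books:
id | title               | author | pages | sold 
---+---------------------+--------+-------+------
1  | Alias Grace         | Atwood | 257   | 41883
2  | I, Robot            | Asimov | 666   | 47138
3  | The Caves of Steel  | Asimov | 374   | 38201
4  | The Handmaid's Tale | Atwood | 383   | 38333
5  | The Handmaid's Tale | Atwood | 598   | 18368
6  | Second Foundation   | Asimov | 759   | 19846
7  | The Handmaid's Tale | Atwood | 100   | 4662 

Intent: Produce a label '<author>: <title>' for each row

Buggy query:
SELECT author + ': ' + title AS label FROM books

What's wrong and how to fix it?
Bug: '+' is numeric addition; on text columns SQLite converts them to 0 instead of concatenating

Fix: Use the || operator for string concatenation

Corrected query:
SELECT author || ': ' || title AS label FROM books

Result:
label                      
---------------------------
Atwood: Alias Grace        
Asimov: I, Robot           
Asimov: The Caves of Steel 
Atwood: The Handmaid's Tale
Atwood: The Handmaid's Tale
Asimov: Second Foundation  
Atwood: The Handmaid's Tale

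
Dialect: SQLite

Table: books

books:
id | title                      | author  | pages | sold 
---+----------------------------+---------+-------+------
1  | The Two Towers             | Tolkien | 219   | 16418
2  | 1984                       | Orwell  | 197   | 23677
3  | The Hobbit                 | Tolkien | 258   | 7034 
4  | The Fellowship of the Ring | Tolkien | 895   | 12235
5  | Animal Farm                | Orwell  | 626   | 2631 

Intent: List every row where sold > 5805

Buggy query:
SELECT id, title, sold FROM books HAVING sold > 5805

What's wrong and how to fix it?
Bug: HAVING filters the output of aggregation, but this query has no GROUP BY and no aggregate functions, so SQLite rejects it (HAVING clause on a non-aggregate query); the condition here is per row

Fix: Replace HAVING with WHERE since the condition applies to individual rows

Corrected query:
SELECT id, title, sold FROM books WHERE sold > 5805

Result:
id | title                      | sold 
---+----------------------------+------
1  | The Two Towers             | 16418
2  | 1984                       | 23677
3  | The Hobbit                 | 7034 
4  | The Fellowship of the Ring | 12235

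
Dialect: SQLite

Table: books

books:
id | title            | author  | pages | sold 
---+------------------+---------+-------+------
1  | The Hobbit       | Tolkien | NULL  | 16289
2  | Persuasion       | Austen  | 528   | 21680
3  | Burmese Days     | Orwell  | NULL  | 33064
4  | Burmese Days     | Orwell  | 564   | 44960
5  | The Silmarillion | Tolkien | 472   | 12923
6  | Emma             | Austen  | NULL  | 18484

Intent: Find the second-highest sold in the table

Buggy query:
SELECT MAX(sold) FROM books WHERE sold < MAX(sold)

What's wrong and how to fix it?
Bug: MAX(sold) on the right of the comparison is an aggregate-in-WHERE error

Fix: Compute the overall MAX in a subquery, then take MAX of rows below it

Corrected query:
SELECT MAX(sold) FROM books WHERE sold < (SELECT MAX(sold) FROM books)

Result:
MAX(sold)
---------
33064    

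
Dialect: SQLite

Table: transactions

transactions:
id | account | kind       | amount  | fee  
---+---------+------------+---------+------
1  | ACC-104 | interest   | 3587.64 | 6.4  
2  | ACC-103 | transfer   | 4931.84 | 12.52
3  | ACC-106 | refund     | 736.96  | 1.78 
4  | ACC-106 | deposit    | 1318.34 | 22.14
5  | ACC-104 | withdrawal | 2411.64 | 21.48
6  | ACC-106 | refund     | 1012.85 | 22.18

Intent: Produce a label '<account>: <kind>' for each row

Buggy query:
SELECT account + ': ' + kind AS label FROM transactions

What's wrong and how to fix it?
Bug: '+' is numeric addition; on text columns SQLite converts them to 0 instead of concatenating

Fix: Replace + with || to concatenate text

Corrected query:
SELECT account || ': ' || kind AS label FROM transactions

Result:
label              
-------------------
ACC-104: interest  
ACC-103: transfer  
ACC-106: refund    
ACC-106: deposit   
ACC-104: withdrawal
ACC-106: refund    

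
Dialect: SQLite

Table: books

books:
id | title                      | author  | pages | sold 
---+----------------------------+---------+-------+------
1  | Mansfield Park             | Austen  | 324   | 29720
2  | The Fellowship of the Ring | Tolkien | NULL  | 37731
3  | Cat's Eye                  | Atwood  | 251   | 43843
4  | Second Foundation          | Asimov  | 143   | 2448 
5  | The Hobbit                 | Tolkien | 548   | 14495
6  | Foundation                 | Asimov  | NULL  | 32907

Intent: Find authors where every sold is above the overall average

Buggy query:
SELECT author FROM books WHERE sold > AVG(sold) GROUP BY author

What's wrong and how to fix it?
Bug: AVG() is an aggregate; it can't sit directly in WHERE

Fix: Compute the overall average in a scalar subquery and compare each group's MIN against it in HAVING

Corrected query:
SELECT author FROM books GROUP BY author HAVING MIN(sold) > (SELECT AVG(sold) FROM books)

Result:
author
------
Atwood
Austen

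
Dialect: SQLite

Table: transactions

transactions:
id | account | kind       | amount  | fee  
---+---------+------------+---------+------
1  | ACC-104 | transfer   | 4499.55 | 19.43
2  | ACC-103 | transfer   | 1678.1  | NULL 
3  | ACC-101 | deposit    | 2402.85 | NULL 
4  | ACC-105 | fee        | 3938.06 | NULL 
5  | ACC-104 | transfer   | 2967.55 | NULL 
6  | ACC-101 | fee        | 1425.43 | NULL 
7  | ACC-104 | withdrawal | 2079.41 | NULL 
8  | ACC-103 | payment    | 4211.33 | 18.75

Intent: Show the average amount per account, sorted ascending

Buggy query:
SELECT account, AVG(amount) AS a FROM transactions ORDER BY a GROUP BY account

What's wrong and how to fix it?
Bug: ORDER BY appears before GROUP BY; SQL clause order requires GROUP BY first

Fix: Reorder: SELECT … FROM … GROUP BY … ORDER BY …

Corrected query:
SELECT account, AVG(amount) AS a FROM transactions GROUP BY account ORDER BY a

Result:
account | a       
--------+---------
ACC-101 | 1914.14 
ACC-103 | 2944.715
ACC-104 | 3182.17 
ACC-105 | 3938.06 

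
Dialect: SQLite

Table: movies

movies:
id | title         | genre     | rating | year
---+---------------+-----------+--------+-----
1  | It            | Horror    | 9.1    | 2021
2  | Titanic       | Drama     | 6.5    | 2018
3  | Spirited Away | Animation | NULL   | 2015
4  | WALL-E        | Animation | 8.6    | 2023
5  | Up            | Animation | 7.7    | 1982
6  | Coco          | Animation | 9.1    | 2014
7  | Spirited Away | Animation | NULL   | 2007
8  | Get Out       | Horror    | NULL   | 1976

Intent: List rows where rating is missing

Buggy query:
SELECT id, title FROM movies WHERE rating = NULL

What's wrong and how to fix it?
Bug: Comparing to NULL with '=' never matches; NULL = NULL is unknown, not true

Fix: Use IS NULL to test for NULL

Corrected query:
SELECT id, title FROM movies WHERE rating IS NULL

Result:
id | title        
---+--------------
3  | Spirited Away
7  | Spirited Away
8  | Get Out      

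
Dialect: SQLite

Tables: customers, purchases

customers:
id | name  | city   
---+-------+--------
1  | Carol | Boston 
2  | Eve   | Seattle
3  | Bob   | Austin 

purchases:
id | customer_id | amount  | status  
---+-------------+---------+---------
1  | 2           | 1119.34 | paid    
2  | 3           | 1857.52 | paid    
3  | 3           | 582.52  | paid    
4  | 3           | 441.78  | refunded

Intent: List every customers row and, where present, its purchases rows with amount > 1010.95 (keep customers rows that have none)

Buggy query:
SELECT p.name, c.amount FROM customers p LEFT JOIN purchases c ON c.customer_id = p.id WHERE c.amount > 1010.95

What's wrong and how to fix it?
Bug: A WHERE condition on the right-hand table after LEFT JOIN drops unmatched parents

Fix: Put 'c.amount > 1010.95' in the JOIN's ON clause instead of WHERE

Corrected query:
SELECT p.name, c.amount FROM customers p LEFT JOIN purchases c ON c.customer_id = p.id AND c.amount > 1010.95

Result:
name  | amount 
------+--------
Carol | NULL   
Eve   | 1119.34
Bob   | 1857.52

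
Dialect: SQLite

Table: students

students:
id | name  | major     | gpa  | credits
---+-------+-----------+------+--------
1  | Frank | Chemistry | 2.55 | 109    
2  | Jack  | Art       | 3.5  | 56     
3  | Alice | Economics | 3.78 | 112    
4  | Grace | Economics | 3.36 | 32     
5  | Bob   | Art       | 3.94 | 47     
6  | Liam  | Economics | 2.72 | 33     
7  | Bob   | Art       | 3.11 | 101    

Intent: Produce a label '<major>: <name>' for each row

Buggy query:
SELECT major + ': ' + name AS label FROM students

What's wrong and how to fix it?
Bug: '+' is numeric addition; on text columns SQLite converts them to 0 instead of concatenating

Fix: Use the || operator for string concatenation

Corrected query:
SELECT major || ': ' || name AS label FROM students

Result:
label           
----------------
Chemistry: Frank
Art: Jack       
Economics: Alice
Economics: Grace
Art: Bob        
Economics: Liam 
Art: Bob        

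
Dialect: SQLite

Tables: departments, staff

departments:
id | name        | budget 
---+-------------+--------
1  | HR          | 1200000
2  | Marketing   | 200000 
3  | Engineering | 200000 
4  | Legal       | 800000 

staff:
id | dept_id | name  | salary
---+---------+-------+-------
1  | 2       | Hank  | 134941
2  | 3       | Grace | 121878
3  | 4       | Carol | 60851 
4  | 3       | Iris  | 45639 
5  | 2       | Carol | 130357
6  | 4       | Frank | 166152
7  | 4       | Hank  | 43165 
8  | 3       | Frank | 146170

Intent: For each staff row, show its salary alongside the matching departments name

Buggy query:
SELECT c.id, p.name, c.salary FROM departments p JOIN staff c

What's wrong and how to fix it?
Bug: JOIN with no ON clause produces a cartesian product; every staff row pairs with every departments row

Fix: Specify the join condition linking the foreign key to the parent id

Corrected query:
SELECT c.id, p.name, c.salary FROM departments p JOIN staff c ON c.dept_id = p.id

Result:
id | name        | salary
---+-------------+-------
1  | Marketing   | 134941
2  | Engineering | 121878
3  | Legal       | 60851 
4  | Engineering | 45639 
5  | Marketing   | 130357
6  | Legal       | 166152
7  | Legal       | 43165 
8  | Engineering | 146170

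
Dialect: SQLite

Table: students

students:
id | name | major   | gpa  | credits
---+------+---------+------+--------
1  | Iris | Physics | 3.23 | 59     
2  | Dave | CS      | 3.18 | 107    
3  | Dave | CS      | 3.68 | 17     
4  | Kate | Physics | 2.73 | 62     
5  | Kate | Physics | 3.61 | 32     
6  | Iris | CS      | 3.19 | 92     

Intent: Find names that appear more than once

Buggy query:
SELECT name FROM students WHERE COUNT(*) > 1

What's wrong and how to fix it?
Bug: WHERE can't reference COUNT(*); aggregates are computed after WHERE

Fix: GROUP BY name, then filter groups with HAVING COUNT(*) > 1

Corrected query:
SELECT name FROM students GROUP BY name HAVING COUNT(*) > 1

Result:
name
----
Dave
Iris
Kate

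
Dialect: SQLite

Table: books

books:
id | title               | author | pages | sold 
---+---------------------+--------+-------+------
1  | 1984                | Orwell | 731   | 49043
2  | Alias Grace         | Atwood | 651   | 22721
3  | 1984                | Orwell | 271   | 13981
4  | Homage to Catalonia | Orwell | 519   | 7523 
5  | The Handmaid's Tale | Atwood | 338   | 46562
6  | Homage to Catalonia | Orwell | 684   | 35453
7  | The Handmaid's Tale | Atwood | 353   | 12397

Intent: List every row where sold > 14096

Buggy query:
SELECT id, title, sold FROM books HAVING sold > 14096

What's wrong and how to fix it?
Bug: HAVING filters the output of aggregation, but this query has no GROUP BY and no aggregate functions, so SQLite rejects it (HAVING clause on a non-aggregate query); the condition here is per row

Fix: Use WHERE for row-level filtering

Corrected query:
SELECT id, title, sold FROM books WHERE sold > 14096

Result:
id | title               | sold 
---+---------------------+------
1  | 1984                | 49043
2  | Alias Grace         | 22721
5  | The Handmaid's Tale | 46562
6  | Homage to Catalonia | 35453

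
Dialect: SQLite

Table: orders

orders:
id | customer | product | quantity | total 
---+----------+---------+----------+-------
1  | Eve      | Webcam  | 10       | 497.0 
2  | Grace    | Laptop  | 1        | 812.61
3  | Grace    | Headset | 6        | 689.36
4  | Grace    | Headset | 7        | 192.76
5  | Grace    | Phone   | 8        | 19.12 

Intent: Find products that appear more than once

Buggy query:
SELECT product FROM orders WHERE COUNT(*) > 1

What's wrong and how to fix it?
Bug: WHERE can't reference COUNT(*); aggregates are computed after WHERE

Fix: Group first, then use HAVING for the count condition

Corrected query:
SELECT product FROM orders GROUP BY product HAVING COUNT(*) > 1

Result:
product
-------
Headset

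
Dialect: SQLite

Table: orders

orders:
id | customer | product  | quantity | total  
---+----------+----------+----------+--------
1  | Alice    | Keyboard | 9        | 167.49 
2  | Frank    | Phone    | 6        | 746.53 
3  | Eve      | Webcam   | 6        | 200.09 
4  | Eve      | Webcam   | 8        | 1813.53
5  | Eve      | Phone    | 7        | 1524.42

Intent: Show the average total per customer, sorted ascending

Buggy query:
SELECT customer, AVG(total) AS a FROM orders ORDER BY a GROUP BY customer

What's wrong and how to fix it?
Bug: GROUP BY must precede ORDER BY

Fix: Reorder: SELECT … FROM … GROUP BY … ORDER BY …

Corrected query:
SELECT customer, AVG(total) AS a FROM orders GROUP BY customer ORDER BY a

Result:
customer | a          
---------+------------
Alice    | 167.49     
Frank    | 746.53     
Eve      | 1179.346667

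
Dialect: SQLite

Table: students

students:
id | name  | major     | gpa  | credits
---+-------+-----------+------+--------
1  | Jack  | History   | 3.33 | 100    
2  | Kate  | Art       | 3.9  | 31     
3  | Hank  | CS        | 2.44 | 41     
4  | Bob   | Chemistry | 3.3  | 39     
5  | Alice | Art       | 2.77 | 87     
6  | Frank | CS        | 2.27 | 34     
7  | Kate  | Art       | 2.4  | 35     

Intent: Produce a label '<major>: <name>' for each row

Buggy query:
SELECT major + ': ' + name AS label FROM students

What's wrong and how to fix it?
Bug: SQLite uses || for string concatenation; + coerces text to numbers (yielding 0)

Fix: Replace + with || to concatenate text

Corrected query:
SELECT major || ': ' || name AS label FROM students

Result:
label         
--------------
History: Jack 
Art: Kate     
CS: Hank      
Chemistry: Bob
Art: Alice    
CS: Frank     
Art: Kate     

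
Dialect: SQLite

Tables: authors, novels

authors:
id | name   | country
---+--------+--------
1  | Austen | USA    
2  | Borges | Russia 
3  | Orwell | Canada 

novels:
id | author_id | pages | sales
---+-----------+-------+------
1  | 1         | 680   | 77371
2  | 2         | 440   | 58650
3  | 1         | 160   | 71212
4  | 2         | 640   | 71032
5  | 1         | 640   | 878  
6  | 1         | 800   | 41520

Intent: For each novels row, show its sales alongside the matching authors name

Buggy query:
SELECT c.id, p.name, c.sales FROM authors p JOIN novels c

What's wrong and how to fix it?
Bug: Missing join condition: each novels row is matched to all authors rows instead of just its own

Fix: Specify the join condition linking the foreign key to the parent id

Corrected query:
SELECT c.id, p.name, c.sales FROM authors p JOIN novels c ON c.author_id = p.id

Result:
id | name   | sales
---+--------+------
1  | Austen | 77371
2  | Borges | 58650
3  | Austen | 71212
4  | Borges | 71032
5  | Austen | 878  
6  | Austen | 41520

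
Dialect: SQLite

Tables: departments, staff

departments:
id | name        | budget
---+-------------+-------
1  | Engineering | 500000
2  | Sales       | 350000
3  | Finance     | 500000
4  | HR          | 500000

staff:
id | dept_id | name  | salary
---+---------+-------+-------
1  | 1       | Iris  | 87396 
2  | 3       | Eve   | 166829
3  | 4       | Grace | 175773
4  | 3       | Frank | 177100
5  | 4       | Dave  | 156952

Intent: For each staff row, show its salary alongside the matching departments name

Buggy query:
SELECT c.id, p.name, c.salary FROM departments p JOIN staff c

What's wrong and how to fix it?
Bug: Missing join condition: each staff row is matched to all departments rows instead of just its own

Fix: Specify the join condition linking the foreign key to the parent id

Corrected query:
SELECT c.id, p.name, c.salary FROM departments p JOIN staff c ON c.dept_id = p.id

Result:
id | name        | salary
---+-------------+-------
1  | Engineering | 87396 
2  | Finance     | 166829
3  | HR          | 175773
4  | Finance     | 177100
5  | HR          | 156952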